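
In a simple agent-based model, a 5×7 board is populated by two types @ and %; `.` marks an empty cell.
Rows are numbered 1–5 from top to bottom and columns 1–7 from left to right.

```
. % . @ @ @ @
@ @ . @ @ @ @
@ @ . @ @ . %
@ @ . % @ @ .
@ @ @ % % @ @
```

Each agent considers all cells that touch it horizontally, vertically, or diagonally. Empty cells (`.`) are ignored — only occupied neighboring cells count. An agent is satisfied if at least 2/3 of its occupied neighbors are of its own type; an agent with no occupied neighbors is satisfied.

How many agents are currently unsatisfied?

(1,2)% 0/2 not
(1,4)@ 3/3 satisfied
(1,5)@ 5/5 satisfied
(1,6)@ 5/5 satisfied
(1,7)@ 3/3 satisfied
(2,1)@ 3/4 satisfied
(2,2)@ 3/4 satisfied
(2,4)@ 5/5 satisfied
(2,5)@ 7/7 satisfied
(2,6)@ 6/7 satisfied
(2,7)@ 3/4 satisfied
(3,1)@ 5/5 satisfied
(3,2)@ 5/5 satisfied
(3,4)@ 4/5 satisfied
(3,5)@ 6/7 satisfied
(3,7)% 0/3 not
(4,1)@ 5/5 satisfied
(4,2)@ 6/6 satisfied
(4,4)% 2/6 not
(4,5)@ 4/7 not
(4,6)@ 4/6 satisfied
(5,1)@ 3/3 satisfied
(5,2)@ 4/4 satisfied
(5,3)@ 2/4 not
(5,4)% 2/4 not
(5,5)% 2/5 not
(5,6)@ 3/4 satisfied
(5,7)@ 2/2 satisfied
Unsatisfied: (1,2), (3,7), (4,4), (4,5), (5,3), (5,4), (5,5) — 7 in total.

7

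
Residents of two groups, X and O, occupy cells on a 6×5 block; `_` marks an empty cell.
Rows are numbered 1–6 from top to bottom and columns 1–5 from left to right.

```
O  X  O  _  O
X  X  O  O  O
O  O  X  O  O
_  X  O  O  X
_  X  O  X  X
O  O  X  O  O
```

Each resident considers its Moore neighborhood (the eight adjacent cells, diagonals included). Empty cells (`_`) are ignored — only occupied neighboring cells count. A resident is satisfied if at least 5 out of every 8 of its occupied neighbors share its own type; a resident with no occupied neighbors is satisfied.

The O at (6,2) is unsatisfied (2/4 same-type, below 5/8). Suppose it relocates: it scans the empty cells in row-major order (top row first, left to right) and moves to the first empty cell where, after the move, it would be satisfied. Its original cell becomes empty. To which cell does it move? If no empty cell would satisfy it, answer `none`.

Vacating (6,2). Empty cells in order:
  (1,4): 5/5 same-type → satisfied — stop here.

(1,4)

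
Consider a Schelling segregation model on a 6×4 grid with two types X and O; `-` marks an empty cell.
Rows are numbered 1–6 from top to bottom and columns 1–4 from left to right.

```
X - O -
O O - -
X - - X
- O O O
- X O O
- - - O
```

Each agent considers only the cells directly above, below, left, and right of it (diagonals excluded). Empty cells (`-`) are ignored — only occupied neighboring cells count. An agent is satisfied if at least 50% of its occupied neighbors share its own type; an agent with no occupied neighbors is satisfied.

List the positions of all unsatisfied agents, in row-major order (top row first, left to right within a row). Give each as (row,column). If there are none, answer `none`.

(1,1), (2,1), (3,1), (3,4), (5,2)

(1,1)X 0/1 unhappy
(1,3)O 0/0 ok
(2,1)O 1/3 unhappy
(2,2)O 1/1 ok
(3,1)X 0/1 unhappy
(3,4)X 0/1 unhappy
(4,2)O 1/2 ok
(4,3)O 3/3 ok
(4,4)O 2/3 ok
(5,2)X 0/2 unhappy
(5,3)O 2/3 ok
(5,4)O 3/3 ok
(6,4)O 1/1 ok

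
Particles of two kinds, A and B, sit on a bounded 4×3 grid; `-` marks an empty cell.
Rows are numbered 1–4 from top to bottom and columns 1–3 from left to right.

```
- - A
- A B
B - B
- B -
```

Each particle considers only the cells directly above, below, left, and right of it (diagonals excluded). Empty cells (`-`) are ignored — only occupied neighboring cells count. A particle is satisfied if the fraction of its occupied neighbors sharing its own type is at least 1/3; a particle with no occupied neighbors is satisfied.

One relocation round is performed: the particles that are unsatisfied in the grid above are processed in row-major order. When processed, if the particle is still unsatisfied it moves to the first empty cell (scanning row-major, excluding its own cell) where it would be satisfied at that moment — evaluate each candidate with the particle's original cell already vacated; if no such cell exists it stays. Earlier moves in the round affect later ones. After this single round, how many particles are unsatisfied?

Initially unsatisfied (in order): (1,3), (2,2).
  (1,3) → (1,1).
  (2,2) → (1,2).
Resulting grid:
A A -
- - B
B - B
- B -
All satisfied now.

0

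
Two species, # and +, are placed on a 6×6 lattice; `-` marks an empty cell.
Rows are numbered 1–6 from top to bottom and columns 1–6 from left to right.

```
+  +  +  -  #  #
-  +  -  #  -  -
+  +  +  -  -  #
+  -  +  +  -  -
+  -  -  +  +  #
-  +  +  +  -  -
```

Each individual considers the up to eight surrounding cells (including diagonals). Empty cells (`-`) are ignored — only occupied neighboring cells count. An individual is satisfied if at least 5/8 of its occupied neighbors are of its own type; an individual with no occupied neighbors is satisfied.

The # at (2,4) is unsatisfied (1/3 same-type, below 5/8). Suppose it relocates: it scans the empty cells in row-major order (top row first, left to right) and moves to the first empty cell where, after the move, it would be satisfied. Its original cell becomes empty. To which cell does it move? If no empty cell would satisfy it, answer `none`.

(2,5)

Vacating (2,4). Empty cells in order:
  (1,4): 1/2 same-type → still unsatisfied.
  (2,1): 0/5 same-type → still unsatisfied.
  (2,3): 0/5 same-type → still unsatisfied.
  (2,5): 3/3 same-type → satisfied — stop here.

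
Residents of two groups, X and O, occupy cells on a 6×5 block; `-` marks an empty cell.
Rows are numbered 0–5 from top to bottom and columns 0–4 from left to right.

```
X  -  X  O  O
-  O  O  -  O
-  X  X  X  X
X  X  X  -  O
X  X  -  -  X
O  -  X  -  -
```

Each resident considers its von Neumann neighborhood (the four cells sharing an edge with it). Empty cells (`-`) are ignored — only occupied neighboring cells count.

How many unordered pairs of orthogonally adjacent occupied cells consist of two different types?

8

Scan each occupied cell's neighbors to the right and below so each pair is counted once.
From row 0: 2 unlike of 4 pairs (running 2/4).
From row 1: 3 unlike of 4 pairs (running 5/8).
From row 2: 1 unlike of 6 pairs (running 6/14).
From row 3: 1 unlike of 5 pairs (running 7/19).
From row 4: 1 unlike of 2 pairs (running 8/21).
Total adjacent occupied pairs: 21; unlike-type pairs: 8.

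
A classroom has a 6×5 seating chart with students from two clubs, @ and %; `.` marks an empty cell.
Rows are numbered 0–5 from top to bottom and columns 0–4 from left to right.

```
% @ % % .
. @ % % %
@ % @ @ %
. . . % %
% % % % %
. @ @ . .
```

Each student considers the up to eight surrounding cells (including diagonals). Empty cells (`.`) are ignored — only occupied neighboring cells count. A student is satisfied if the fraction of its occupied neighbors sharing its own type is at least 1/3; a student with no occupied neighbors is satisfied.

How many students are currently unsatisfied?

6

Row 0: (0,0)% 0/2 ✗ · (0,1)@ 1/4 ✗ · (0,2)% 3/5 ✓ · (0,3)% 4/4 ✓
Row 1: (1,1)@ 3/7 ✓ · (1,2)% 4/8 ✓ · (1,3)% 5/7 ✓ · (1,4)% 3/4 ✓
Row 2: (2,0)@ 1/2 ✓ · (2,1)% 1/4 ✗ · (2,2)@ 2/6 ✓ · (2,3)@ 1/7 ✗ · (2,4)% 4/5 ✓
Row 3: (3,3)% 5/7 ✓ · (3,4)% 4/5 ✓
Row 4: (4,0)% 1/2 ✓ · (4,1)% 2/4 ✓ · (4,2)% 3/5 ✓ · (4,3)% 4/5 ✓ · (4,4)% 3/3 ✓
Row 5: (5,1)@ 1/4 ✗ · (5,2)@ 1/4 ✗
Unsatisfied: (0,0), (0,1), (2,1), (2,3), (5,1), (5,2) — 6 in total.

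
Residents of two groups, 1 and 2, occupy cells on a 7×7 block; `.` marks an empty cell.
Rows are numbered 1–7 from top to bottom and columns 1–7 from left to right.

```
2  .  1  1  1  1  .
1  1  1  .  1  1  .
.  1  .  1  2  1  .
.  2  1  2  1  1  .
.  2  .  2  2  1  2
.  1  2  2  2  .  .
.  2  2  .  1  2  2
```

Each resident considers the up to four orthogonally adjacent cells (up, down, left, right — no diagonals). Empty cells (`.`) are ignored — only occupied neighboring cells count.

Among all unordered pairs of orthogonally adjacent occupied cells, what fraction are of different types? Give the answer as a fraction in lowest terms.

Scan each occupied cell's neighbors to the right and below so each pair is counted once.
From row 1: 1 unlike of 7 pairs (running 1/7).
From row 2: 1 unlike of 6 pairs (running 2/13).
From row 3: 5 unlike of 6 pairs (running 7/19).
From row 4: 4 unlike of 8 pairs (running 11/27).
From row 5: 3 unlike of 6 pairs (running 14/33).
From row 6: 3 unlike of 6 pairs (running 17/39).
From row 7: 1 unlike of 3 pairs (running 18/42).
Total adjacent occupied pairs: 42; unlike-type pairs: 18.
18/42 reduces to 3/7.

3/7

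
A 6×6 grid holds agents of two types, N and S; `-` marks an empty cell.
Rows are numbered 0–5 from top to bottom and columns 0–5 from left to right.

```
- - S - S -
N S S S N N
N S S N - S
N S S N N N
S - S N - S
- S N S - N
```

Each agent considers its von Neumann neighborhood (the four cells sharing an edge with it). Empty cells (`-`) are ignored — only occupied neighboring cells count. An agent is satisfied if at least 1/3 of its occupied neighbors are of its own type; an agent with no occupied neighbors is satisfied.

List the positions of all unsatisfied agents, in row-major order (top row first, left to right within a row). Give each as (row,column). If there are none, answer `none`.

(0,4), (2,5), (4,0), (4,5), (5,1), (5,2), (5,3), (5,5)

(0,2)S 1/1 ok
(0,4)S 0/1 unhappy
(1,0)N 1/2 ok
(1,1)S 2/3 ok
(1,2)S 4/4 ok
(1,3)S 1/3 ok
(1,4)N 1/3 ok
(1,5)N 1/2 ok
(2,0)N 2/3 ok
(2,1)S 3/4 ok
(2,2)S 3/4 ok
(2,3)N 1/3 ok
(2,5)S 0/2 unhappy
(3,0)N 1/3 ok
(3,1)S 2/3 ok
(3,2)S 3/4 ok
(3,3)N 3/4 ok
(3,4)N 2/2 ok
(3,5)N 1/3 ok
(4,0)S 0/1 unhappy
(4,2)S 1/3 ok
(4,3)N 1/3 ok
(4,5)S 0/2 unhappy
(5,1)S 0/1 unhappy
(5,2)N 0/3 unhappy
(5,3)S 0/2 unhappy
(5,5)N 0/1 unhappy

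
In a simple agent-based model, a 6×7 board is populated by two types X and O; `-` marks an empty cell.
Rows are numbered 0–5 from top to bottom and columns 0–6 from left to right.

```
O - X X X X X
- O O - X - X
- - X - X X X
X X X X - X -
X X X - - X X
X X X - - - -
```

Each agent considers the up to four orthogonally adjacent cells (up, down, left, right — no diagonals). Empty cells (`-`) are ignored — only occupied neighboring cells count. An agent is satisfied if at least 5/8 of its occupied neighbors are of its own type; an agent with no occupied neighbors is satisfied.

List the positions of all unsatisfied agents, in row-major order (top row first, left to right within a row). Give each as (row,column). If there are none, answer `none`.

(0,2), (1,2), (2,2)

(0,0)O 0/0 satisfied
(0,2)X 1/2 not
(0,3)X 2/2 satisfied
(0,4)X 3/3 satisfied
(0,5)X 2/2 satisfied
(0,6)X 2/2 satisfied
(1,1)O 1/1 satisfied
(1,2)O 1/3 not
(1,4)X 2/2 satisfied
(1,6)X 2/2 satisfied
(2,2)X 1/2 not
(2,4)X 2/2 satisfied
(2,5)X 3/3 satisfied
(2,6)X 2/2 satisfied
(3,0)X 2/2 satisfied
(3,1)X 3/3 satisfied
(3,2)X 4/4 satisfied
(3,3)X 1/1 satisfied
(3,5)X 2/2 satisfied
(4,0)X 3/3 satisfied
(4,1)X 4/4 satisfied
(4,2)X 3/3 satisfied
(4,5)X 2/2 satisfied
(4,6)X 1/1 satisfied
(5,0)X 2/2 satisfied
(5,1)X 3/3 satisfied
(5,2)X 2/2 satisfied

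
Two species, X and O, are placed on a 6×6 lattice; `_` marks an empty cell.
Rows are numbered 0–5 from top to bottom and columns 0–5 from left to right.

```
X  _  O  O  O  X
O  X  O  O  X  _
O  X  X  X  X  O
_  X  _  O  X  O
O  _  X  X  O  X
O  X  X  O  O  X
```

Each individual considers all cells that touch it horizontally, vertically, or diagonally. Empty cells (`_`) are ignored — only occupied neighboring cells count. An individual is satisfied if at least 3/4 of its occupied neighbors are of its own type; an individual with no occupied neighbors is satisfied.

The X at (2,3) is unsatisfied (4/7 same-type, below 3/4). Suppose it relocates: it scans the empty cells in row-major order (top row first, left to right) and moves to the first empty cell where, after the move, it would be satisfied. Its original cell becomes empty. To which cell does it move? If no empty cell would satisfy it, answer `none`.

Vacating (2,3). Empty cells in order:
  (0,1): 2/5 same-type → still unsatisfied.
  (1,5): 3/5 same-type → still unsatisfied.
  (3,0): 2/4 same-type → still unsatisfied.
  (3,2): 5/6 same-type → satisfied — stop here.

(3,2)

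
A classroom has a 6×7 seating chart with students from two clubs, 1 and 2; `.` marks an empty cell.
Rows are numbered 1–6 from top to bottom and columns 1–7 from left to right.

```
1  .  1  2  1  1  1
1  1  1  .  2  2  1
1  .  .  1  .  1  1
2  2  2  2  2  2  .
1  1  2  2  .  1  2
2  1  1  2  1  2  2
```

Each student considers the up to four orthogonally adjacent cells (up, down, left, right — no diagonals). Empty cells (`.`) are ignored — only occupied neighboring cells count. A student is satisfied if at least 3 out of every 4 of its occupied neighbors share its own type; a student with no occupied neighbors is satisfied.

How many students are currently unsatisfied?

(1,1)1 1/1 ✓
(1,3)1 1/2 ✗
(1,4)2 0/2 ✗
(1,5)1 1/3 ✗
(1,6)1 2/3 ✗
(1,7)1 2/2 ✓
(2,1)1 3/3 ✓
(2,2)1 2/2 ✓
(2,3)1 2/2 ✓
(2,5)2 1/2 ✗
(2,6)2 1/4 ✗
(2,7)1 2/3 ✗
(3,1)1 1/2 ✗
(3,4)1 0/1 ✗
(3,6)1 1/3 ✗
(3,7)1 2/2 ✓
(4,1)2 1/3 ✗
(4,2)2 2/3 ✗
(4,3)2 3/3 ✓
(4,4)2 3/4 ✓
(4,5)2 2/2 ✓
(4,6)2 1/3 ✗
(5,1)1 1/3 ✗
(5,2)1 2/4 ✗
(5,3)2 2/4 ✗
(5,4)2 3/3 ✓
(5,6)1 0/3 ✗
(5,7)2 1/2 ✗
(6,1)2 0/2 ✗
(6,2)1 2/3 ✗
(6,3)1 1/3 ✗
(6,4)2 1/3 ✗
(6,5)1 0/2 ✗
(6,6)2 1/3 ✗
(6,7)2 2/2 ✓
Unsatisfied: (1,3), (1,4), (1,5), (1,6), (2,5), (2,6), (2,7), (3,1), (3,4), (3,6), (4,1), (4,2), (4,6), (5,1), (5,2), (5,3), (5,6), (5,7), (6,1), (6,2), (6,3), (6,4), (6,5), (6,6) — 24 in total.

24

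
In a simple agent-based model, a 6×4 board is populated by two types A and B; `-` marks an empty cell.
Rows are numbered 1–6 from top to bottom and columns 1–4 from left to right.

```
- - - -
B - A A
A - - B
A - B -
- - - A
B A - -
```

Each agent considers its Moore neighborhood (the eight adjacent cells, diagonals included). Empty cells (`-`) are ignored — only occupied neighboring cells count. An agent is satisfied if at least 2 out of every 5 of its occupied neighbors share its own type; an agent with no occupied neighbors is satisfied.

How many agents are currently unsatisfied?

5

Row 2: (2,1)B 0/1 ✗ · (2,3)A 1/2 ✓ · (2,4)A 1/2 ✓
Row 3: (3,1)A 1/2 ✓ · (3,4)B 1/3 ✗
Row 4: (4,1)A 1/1 ✓ · (4,3)B 1/2 ✓
Row 5: (5,4)A 0/1 ✗
Row 6: (6,1)B 0/1 ✗ · (6,2)A 0/1 ✗
Unsatisfied: (2,1), (3,4), (5,4), (6,1), (6,2) — 5 in total.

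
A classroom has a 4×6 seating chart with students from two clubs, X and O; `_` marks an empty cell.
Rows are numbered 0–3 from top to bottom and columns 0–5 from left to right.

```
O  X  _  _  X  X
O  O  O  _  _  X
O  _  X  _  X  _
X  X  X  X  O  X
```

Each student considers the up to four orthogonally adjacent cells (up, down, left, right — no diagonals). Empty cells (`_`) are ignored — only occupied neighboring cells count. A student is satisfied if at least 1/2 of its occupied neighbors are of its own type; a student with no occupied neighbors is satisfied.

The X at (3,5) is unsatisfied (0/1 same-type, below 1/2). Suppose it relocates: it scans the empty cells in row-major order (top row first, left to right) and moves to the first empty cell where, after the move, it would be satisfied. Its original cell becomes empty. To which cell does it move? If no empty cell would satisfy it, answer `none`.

(0,2)

Vacating (3,5). Empty cells in order:
  (0,2): 1/2 same-type → satisfied — stop here.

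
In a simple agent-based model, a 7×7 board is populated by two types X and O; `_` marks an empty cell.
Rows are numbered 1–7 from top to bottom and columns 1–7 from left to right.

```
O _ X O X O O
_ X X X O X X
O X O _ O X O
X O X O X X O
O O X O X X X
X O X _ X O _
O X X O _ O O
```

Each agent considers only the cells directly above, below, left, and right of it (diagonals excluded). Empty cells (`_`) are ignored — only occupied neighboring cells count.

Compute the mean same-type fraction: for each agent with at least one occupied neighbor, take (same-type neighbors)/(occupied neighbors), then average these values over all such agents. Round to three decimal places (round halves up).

(1,1)O — no occupied neighbors
(1,3)X 1/2
(1,4)O 0/3
(1,5)X 0/3
(1,6)O 1/3
(1,7)O 1/2
(2,2)X 2/2
(2,3)X 3/4
(2,4)X 1/3
(2,5)O 1/4
(2,6)X 2/4
(2,7)X 1/3
(3,1)O 0/2
(3,2)X 1/4
(3,3)O 0/3
(3,5)O 1/3
(3,6)X 2/4
(3,7)O 1/3
(4,1)X 0/3
(4,2)O 1/4
(4,3)X 1/4
(4,4)O 1/3
(4,5)X 2/4
(4,6)X 3/4
(4,7)O 1/3
(5,1)O 1/3
(5,2)O 3/4
(5,3)X 2/4
(5,4)O 1/3
(5,5)X 3/4
(5,6)X 3/4
(5,7)X 1/2
(6,1)X 0/3
(6,2)O 1/4
(6,3)X 2/3
(6,5)X 1/2
(6,6)O 1/3
(7,1)O 0/2
(7,2)X 1/3
(7,3)X 2/3
(7,4)O 0/1
(7,6)O 2/2
(7,7)O 1/1
Sum over 42 agents: 1/2 + 0/3 + 0/3 + 1/3 + 1/2 + 2/2 + 3/4 + 1/3 + 1/4 + 2/4 + 1/3 + 0/2 + 1/4 + 0/3 + 1/3 + 2/4 + 1/3 + 0/3 + 1/4 + 1/4 + 1/3 + 2/4 + 3/4 + 1/3 + 1/3 + 3/4 + 2/4 + 1/3 + 3/4 + 3/4 + 1/2 + 0/3 + 1/4 + 2/3 + 1/2 + 1/3 + 0/2 + 1/3 + 2/3 + 0/1 + 2/2 + 1/1 = 17; mean = 17 ÷ 42 = 17/42 = 0.404761… → 0.405.

0.405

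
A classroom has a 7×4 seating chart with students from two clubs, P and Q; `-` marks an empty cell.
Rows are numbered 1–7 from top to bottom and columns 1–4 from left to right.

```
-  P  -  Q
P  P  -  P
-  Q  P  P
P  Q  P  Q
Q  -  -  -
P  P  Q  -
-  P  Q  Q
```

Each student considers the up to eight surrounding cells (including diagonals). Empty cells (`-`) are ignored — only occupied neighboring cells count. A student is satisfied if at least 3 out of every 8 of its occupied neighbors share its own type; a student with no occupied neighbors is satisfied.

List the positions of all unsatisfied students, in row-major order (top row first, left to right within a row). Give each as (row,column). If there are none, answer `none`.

(1,4), (3,2), (4,1), (4,4), (5,1)

Row 1: (1,2)P 2/2 ✓ · (1,4)Q 0/1 ✗
Row 2: (2,1)P 2/3 ✓ · (2,2)P 3/4 ✓ · (2,4)P 2/3 ✓
Row 3: (3,2)Q 1/6 ✗ · (3,3)P 4/7 ✓ · (3,4)P 3/4 ✓
Row 4: (4,1)P 0/3 ✗ · (4,2)Q 2/5 ✓ · (4,3)P 2/5 ✓ · (4,4)Q 0/3 ✗
Row 5: (5,1)Q 1/4 ✗
Row 6: (6,1)P 2/3 ✓ · (6,2)P 2/5 ✓ · (6,3)Q 2/4 ✓
Row 7: (7,2)P 2/4 ✓ · (7,3)Q 2/4 ✓ · (7,4)Q 2/2 ✓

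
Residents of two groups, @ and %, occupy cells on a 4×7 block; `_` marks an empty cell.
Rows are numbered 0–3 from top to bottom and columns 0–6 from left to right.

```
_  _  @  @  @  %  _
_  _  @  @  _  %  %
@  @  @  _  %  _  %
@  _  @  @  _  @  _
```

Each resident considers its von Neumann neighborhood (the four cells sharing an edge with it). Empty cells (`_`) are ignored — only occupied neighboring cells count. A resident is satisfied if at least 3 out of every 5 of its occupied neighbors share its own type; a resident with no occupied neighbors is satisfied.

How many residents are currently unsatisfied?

2

(0,2)@ 2/2 ✓
(0,3)@ 3/3 ✓
(0,4)@ 1/2 ✗
(0,5)% 1/2 ✗
(1,2)@ 3/3 ✓
(1,3)@ 2/2 ✓
(1,5)% 2/2 ✓
(1,6)% 2/2 ✓
(2,0)@ 2/2 ✓
(2,1)@ 2/2 ✓
(2,2)@ 3/3 ✓
(2,4)% 0/0 ✓
(2,6)% 1/1 ✓
(3,0)@ 1/1 ✓
(3,2)@ 2/2 ✓
(3,3)@ 1/1 ✓
(3,5)@ 0/0 ✓
Unsatisfied: (0,4), (0,5) — 2 in total.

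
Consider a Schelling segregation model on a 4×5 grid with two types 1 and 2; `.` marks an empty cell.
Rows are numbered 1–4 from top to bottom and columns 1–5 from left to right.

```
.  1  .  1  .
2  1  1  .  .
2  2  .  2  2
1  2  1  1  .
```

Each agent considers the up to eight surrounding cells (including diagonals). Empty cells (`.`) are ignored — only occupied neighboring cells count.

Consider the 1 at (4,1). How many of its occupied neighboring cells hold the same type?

0

Occupied neighbors of (4,1): (3,1)=2, (3,2)=2, (4,2)=2.
Same type (1): 0 of 3.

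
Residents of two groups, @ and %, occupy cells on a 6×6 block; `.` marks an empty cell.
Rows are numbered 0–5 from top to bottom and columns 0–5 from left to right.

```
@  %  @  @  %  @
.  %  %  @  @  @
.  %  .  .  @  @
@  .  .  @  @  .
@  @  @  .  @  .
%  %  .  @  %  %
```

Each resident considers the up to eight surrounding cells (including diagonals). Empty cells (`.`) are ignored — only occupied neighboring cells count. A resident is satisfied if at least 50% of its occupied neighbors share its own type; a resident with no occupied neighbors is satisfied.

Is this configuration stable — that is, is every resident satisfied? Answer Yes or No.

No

(0,0)@ 0/2 unhappy
(0,1)% 2/4 ok
(0,2)@ 2/5 unhappy
(0,3)@ 3/5 ok
(0,4)% 0/5 unhappy
(0,5)@ 2/3 ok
(1,1)% 3/5 ok
(1,2)% 3/6 ok
(1,3)@ 4/6 ok
(1,4)@ 6/7 ok
(1,5)@ 4/5 ok
(2,1)% 2/3 ok
(2,4)@ 6/6 ok
(2,5)@ 4/4 ok
(3,0)@ 2/3 ok
(3,3)@ 4/4 ok
(3,4)@ 4/4 ok
(4,0)@ 2/4 ok
(4,1)@ 3/5 ok
(4,2)@ 3/4 ok
(4,4)@ 3/5 ok
(5,0)% 1/3 unhappy
(5,1)% 1/4 unhappy
(5,3)@ 2/3 ok
(5,4)% 1/3 unhappy
(5,5)% 1/2 ok
For instance (0,0) has only 0/2 same-type neighbors, below 1/2.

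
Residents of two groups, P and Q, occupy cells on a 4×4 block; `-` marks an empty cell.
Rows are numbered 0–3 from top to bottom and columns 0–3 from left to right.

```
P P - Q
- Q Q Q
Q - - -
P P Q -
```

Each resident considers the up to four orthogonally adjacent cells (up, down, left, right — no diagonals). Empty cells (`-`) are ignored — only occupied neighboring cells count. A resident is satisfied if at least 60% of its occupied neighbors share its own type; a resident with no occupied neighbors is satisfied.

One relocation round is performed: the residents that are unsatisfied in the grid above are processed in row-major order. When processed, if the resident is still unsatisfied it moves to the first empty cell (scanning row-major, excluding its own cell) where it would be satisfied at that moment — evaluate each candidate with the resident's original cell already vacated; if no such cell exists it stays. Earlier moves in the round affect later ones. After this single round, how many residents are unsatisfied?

1

Initially unsatisfied (in order): (0,1), (1,1), (2,0), (3,0), (3,1), (3,2).
  (0,1): no empty cell satisfies it; stays.
  (1,1) → (0,2).
  (2,0) → (2,2).
  (3,0): now satisfied by earlier moves; stays.
  (3,1) → (1,0).
  (3,2): now satisfied by earlier moves; stays.
Resulting grid:
P P Q Q
P - Q Q
- - Q -
P - Q -
Unsatisfied now: (0,1).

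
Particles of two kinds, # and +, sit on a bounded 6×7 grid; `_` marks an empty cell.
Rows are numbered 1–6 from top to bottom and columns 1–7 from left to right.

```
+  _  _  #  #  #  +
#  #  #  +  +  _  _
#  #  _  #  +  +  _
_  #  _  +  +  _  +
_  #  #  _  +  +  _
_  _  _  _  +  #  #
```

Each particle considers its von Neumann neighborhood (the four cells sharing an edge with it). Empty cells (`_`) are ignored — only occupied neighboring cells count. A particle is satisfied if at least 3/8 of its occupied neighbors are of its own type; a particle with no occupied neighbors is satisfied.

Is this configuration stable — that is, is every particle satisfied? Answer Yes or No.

Row 1: (1,1)+ 0/1 ✗ · (1,4)# 1/2 ✓ · (1,5)# 2/3 ✓ · (1,6)# 1/2 ✓ · (1,7)+ 0/1 ✗
Row 2: (2,1)# 2/3 ✓ · (2,2)# 3/3 ✓ · (2,3)# 1/2 ✓ · (2,4)+ 1/4 ✗ · (2,5)+ 2/3 ✓
Row 3: (3,1)# 2/2 ✓ · (3,2)# 3/3 ✓ · (3,4)# 0/3 ✗ · (3,5)+ 3/4 ✓ · (3,6)+ 1/1 ✓
Row 4: (4,2)# 2/2 ✓ · (4,4)+ 1/2 ✓ · (4,5)+ 3/3 ✓ · (4,7)+ 0/0 ✓
Row 5: (5,2)# 2/2 ✓ · (5,3)# 1/1 ✓ · (5,5)+ 3/3 ✓ · (5,6)+ 1/2 ✓
Row 6: (6,5)+ 1/2 ✓ · (6,6)# 1/3 ✗ · (6,7)# 1/1 ✓
For instance (1,1) has only 0/1 same-type neighbors, below 3/8.

No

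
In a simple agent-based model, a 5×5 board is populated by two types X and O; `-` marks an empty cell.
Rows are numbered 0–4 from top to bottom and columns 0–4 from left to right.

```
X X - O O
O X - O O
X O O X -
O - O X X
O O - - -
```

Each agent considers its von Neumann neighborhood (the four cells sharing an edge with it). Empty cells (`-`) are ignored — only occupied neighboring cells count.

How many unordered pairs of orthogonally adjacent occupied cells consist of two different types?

Scan each occupied cell's neighbors to the right and below so each pair is counted once.
Row 0: X(0,0)–X(0,1)= X(0,0)–O(1,0)≠ X(0,1)–X(1,1)= O(0,3)–O(0,4)= O(0,3)–O(1,3)= O(0,4)–O(1,4)=  → 1/6 unlike.
Row 1: O(1,0)–X(1,1)≠ O(1,0)–X(2,0)≠ X(1,1)–O(2,1)≠ O(1,3)–O(1,4)= O(1,3)–X(2,3)≠  → 4/5 unlike.
Row 2: X(2,0)–O(2,1)≠ X(2,0)–O(3,0)≠ O(2,1)–O(2,2)= O(2,2)–X(2,3)≠ O(2,2)–O(3,2)= X(2,3)–X(3,3)=  → 3/6 unlike.
Row 3: O(3,0)–O(4,0)= O(3,2)–X(3,3)≠ X(3,3)–X(3,4)=  → 1/3 unlike.
Row 4: O(4,0)–O(4,1)=  → 0/1 unlike.
Total adjacent occupied pairs: 21; unlike-type pairs: 9.

9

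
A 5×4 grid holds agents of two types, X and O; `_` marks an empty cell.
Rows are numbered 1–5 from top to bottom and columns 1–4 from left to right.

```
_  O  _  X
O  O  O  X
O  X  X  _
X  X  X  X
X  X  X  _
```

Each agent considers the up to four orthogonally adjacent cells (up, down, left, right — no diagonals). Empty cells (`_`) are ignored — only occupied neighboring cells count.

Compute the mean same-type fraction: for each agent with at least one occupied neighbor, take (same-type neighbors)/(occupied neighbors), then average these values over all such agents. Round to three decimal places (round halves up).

(1,2)O 1/1
(1,4)X 1/1
(2,1)O 2/2
(2,2)O 3/4
(2,3)O 1/3
(2,4)X 1/2
(3,1)O 1/3
(3,2)X 2/4
(3,3)X 2/3
(4,1)X 2/3
(4,2)X 4/4
(4,3)X 4/4
(4,4)X 1/1
(5,1)X 2/2
(5,2)X 3/3
(5,3)X 2/2
Sum over 16 agents: 1/1 + 1/1 + 2/2 + 3/4 + 1/3 + 1/2 + 1/3 + 2/4 + 2/3 + 2/3 + 4/4 + 4/4 + 1/1 + 2/2 + 3/3 + 2/2 = 51/4; mean = 51/4 ÷ 16 = 51/64 = 0.796875 → 0.797.

0.797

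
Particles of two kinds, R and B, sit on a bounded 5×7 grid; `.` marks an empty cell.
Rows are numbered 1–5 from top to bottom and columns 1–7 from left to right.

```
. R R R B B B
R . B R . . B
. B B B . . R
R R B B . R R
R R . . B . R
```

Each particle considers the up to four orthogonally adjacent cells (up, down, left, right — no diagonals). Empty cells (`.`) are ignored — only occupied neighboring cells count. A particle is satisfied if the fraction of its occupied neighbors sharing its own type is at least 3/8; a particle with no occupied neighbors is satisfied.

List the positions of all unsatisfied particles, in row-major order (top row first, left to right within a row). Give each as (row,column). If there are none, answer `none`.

(2,3), (2,4)

(1,2)R 1/1 satisfied
(1,3)R 2/3 satisfied
(1,4)R 2/3 satisfied
(1,5)B 1/2 satisfied
(1,6)B 2/2 satisfied
(1,7)B 2/2 satisfied
(2,1)R 0/0 satisfied
(2,3)B 1/3 not
(2,4)R 1/3 not
(2,7)B 1/2 satisfied
(3,2)B 1/2 satisfied
(3,3)B 4/4 satisfied
(3,4)B 2/3 satisfied
(3,7)R 1/2 satisfied
(4,1)R 2/2 satisfied
(4,2)R 2/4 satisfied
(4,3)B 2/3 satisfied
(4,4)B 2/2 satisfied
(4,6)R 1/1 satisfied
(4,7)R 3/3 satisfied
(5,1)R 2/2 satisfied
(5,2)R 2/2 satisfied
(5,5)B 0/0 satisfied
(5,7)R 1/1 satisfied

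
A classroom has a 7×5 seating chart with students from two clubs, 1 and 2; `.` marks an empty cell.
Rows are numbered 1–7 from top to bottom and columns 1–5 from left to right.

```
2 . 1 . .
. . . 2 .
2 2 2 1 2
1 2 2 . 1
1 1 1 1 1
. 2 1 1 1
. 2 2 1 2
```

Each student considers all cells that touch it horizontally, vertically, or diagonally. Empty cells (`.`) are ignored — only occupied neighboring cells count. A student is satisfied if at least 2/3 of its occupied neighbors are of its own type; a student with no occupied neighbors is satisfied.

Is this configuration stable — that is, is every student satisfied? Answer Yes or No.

Row 1: (1,1)2 0/0 ok · (1,3)1 0/1 unhappy
Row 2: (2,4)2 2/4 unhappy
Row 3: (3,1)2 2/3 ok · (3,2)2 4/5 ok · (3,3)2 4/5 ok · (3,4)1 1/5 unhappy · (3,5)2 1/3 unhappy
Row 4: (4,1)1 2/5 unhappy · (4,2)2 4/8 unhappy · (4,3)2 3/7 unhappy · (4,5)1 3/4 ok
Row 5: (5,1)1 2/4 unhappy · (5,2)1 4/7 unhappy · (5,3)1 4/7 unhappy · (5,4)1 6/7 ok · (5,5)1 4/4 ok
Row 6: (6,2)2 2/6 unhappy · (6,3)1 5/8 unhappy · (6,4)1 6/8 ok · (6,5)1 4/5 ok
Row 7: (7,2)2 2/3 ok · (7,3)2 2/5 unhappy · (7,4)1 3/5 unhappy · (7,5)2 0/3 unhappy
For instance (1,3) has only 0/1 same-type neighbors, below 2/3.

No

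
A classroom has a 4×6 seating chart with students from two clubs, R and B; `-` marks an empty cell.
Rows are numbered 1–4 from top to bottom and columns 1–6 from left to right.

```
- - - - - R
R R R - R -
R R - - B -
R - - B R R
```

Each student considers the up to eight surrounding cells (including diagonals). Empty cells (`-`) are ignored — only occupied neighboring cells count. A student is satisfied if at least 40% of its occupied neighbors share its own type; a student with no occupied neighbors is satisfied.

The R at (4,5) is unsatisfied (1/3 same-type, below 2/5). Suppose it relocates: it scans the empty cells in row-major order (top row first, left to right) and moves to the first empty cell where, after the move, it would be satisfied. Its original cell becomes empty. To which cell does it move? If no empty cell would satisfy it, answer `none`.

Vacating (4,5). Empty cells in order:
  (1,1): 2/2 same-type → satisfied — stop here.

(1,1)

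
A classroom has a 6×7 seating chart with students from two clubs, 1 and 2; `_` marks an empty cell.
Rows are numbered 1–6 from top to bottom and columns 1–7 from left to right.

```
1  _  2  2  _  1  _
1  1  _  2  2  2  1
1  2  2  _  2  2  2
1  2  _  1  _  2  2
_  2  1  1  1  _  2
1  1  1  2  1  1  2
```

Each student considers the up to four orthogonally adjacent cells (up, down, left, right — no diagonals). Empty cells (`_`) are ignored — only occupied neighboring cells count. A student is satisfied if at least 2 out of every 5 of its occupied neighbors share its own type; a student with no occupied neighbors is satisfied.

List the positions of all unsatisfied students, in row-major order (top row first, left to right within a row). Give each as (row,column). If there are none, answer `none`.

(1,6), (2,7), (5,2), (6,4)

(1,1)1 1/1 satisfied
(1,3)2 1/1 satisfied
(1,4)2 2/2 satisfied
(1,6)1 0/1 not
(2,1)1 3/3 satisfied
(2,2)1 1/2 satisfied
(2,4)2 2/2 satisfied
(2,5)2 3/3 satisfied
(2,6)2 2/4 satisfied
(2,7)1 0/2 not
(3,1)1 2/3 satisfied
(3,2)2 2/4 satisfied
(3,3)2 1/1 satisfied
(3,5)2 2/2 satisfied
(3,6)2 4/4 satisfied
(3,7)2 2/3 satisfied
(4,1)1 1/2 satisfied
(4,2)2 2/3 satisfied
(4,4)1 1/1 satisfied
(4,6)2 2/2 satisfied
(4,7)2 3/3 satisfied
(5,2)2 1/3 not
(5,3)1 2/3 satisfied
(5,4)1 3/4 satisfied
(5,5)1 2/2 satisfied
(5,7)2 2/2 satisfied
(6,1)1 1/1 satisfied
(6,2)1 2/3 satisfied
(6,3)1 2/3 satisfied
(6,4)2 0/3 not
(6,5)1 2/3 satisfied
(6,6)1 1/2 satisfied
(6,7)2 1/2 satisfied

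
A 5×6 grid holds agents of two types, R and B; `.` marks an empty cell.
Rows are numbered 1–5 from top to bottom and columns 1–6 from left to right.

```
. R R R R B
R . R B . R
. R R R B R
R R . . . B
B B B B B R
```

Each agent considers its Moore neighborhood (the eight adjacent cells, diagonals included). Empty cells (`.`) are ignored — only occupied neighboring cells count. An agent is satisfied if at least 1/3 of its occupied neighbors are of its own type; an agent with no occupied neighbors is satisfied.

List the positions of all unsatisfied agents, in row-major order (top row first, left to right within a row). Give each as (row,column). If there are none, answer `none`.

(1,6), (2,4), (5,6)

(1,2)R 3/3 ok
(1,3)R 3/4 ok
(1,4)R 3/4 ok
(1,5)R 2/4 ok
(1,6)B 0/2 unhappy
(2,1)R 2/2 ok
(2,3)R 6/7 ok
(2,4)B 1/7 unhappy
(2,6)R 2/4 ok
(3,2)R 5/5 ok
(3,3)R 4/5 ok
(3,4)R 2/4 ok
(3,5)B 2/5 ok
(3,6)R 1/3 ok
(4,1)R 2/4 ok
(4,2)R 3/6 ok
(4,6)B 2/4 ok
(5,1)B 1/3 ok
(5,2)B 2/4 ok
(5,3)B 2/3 ok
(5,4)B 2/2 ok
(5,5)B 2/3 ok
(5,6)R 0/2 unhappy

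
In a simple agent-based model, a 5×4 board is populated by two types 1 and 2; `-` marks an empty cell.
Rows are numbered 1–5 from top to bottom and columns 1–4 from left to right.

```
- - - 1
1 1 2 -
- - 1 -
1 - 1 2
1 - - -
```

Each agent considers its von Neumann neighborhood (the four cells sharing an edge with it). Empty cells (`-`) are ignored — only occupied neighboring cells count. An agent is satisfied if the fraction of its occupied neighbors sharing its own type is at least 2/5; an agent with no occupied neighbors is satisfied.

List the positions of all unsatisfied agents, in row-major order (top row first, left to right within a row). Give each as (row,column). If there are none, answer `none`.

Row 1: (1,4)1 0/0 ok
Row 2: (2,1)1 1/1 ok · (2,2)1 1/2 ok · (2,3)2 0/2 unhappy
Row 3: (3,3)1 1/2 ok
Row 4: (4,1)1 1/1 ok · (4,3)1 1/2 ok · (4,4)2 0/1 unhappy
Row 5: (5,1)1 1/1 ok

(2,3), (4,4)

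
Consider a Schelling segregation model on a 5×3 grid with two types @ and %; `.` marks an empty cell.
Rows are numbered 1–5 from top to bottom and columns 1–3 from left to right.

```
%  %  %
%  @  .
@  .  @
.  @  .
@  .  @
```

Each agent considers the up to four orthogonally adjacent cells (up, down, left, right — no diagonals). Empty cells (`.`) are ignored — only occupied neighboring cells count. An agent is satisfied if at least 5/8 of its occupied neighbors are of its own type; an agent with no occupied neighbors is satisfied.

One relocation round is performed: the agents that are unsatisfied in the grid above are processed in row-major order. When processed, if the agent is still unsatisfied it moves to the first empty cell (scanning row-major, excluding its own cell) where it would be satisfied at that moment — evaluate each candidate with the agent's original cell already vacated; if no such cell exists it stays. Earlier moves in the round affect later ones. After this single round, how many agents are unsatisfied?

Initially unsatisfied (in order): (2,1), (2,2), (3,1).
  (2,1): no empty cell satisfies it; stays.
  (2,2) → (3,2).
  (3,1) → (4,1).
Resulting grid:
% % %
% . .
. @ @
@ @ .
@ . @
All satisfied now.

0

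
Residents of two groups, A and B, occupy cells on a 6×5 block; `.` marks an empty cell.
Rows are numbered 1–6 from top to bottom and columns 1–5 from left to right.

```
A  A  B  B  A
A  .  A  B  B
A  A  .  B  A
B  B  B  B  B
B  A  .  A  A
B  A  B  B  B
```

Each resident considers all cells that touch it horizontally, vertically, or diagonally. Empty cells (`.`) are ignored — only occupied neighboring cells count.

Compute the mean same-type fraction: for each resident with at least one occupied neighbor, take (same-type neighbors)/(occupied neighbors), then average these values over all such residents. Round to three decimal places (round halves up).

0.449

(1,1)A 2/2
(1,2)A 3/4
(1,3)B 2/4
(1,4)B 3/5
(1,5)A 0/3
(2,1)A 4/4
(2,3)A 2/6
(2,4)B 4/7
(2,5)B 3/5
(3,1)A 2/4
(3,2)A 3/6
(3,4)B 5/7
(3,5)A 0/5
(4,1)B 2/5
(4,2)B 3/6
(4,3)B 3/6
(4,4)B 3/6
(4,5)B 2/5
(5,1)B 3/5
(5,2)A 1/7
(5,4)A 1/7
(5,5)A 1/5
(6,1)B 1/3
(6,2)A 1/4
(6,3)B 1/4
(6,4)B 2/4
(6,5)B 1/3
Sum over 27 residents: 2/2 + 3/4 + 2/4 + 3/5 + 0/3 + 4/4 + 2/6 + 4/7 + 3/5 + 2/4 + 3/6 + 5/7 + 0/5 + 2/5 + 3/6 + 3/6 + 3/6 + 2/5 + 3/5 + 1/7 + 1/7 + 1/5 + 1/3 + 1/4 + 1/4 + 2/4 + 1/3 = 1697/140; mean = 1697/140 ÷ 27 = 1697/3780 = 0.448941… → 0.449.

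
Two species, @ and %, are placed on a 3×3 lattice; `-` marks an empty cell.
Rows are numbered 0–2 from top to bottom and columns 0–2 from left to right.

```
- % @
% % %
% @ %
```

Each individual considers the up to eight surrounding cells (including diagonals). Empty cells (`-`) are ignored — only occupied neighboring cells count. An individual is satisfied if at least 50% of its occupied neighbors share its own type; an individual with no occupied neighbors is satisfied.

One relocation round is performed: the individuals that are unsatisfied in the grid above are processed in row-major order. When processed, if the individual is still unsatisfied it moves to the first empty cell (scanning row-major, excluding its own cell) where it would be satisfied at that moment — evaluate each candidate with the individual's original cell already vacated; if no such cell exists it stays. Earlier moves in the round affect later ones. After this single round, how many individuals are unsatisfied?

Initially unsatisfied (in order): (0,2), (2,1).
  (0,2): no empty cell satisfies it; stays.
  (2,1): no empty cell satisfies it; stays.
Resulting grid:
- % @
% % %
% @ %
Unsatisfied now: (0,2), (2,1).

2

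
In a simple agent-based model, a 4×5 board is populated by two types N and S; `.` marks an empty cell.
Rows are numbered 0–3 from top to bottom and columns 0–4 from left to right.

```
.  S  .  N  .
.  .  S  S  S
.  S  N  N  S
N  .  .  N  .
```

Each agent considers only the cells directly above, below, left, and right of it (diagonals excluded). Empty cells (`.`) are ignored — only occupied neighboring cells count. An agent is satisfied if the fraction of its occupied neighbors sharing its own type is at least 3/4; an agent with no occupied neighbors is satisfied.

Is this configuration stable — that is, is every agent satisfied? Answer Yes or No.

No

(0,1)S 0/0 ✓
(0,3)N 0/1 ✗
(1,2)S 1/2 ✗
(1,3)S 2/4 ✗
(1,4)S 2/2 ✓
(2,1)S 0/1 ✗
(2,2)N 1/3 ✗
(2,3)N 2/4 ✗
(2,4)S 1/2 ✗
(3,0)N 0/0 ✓
(3,3)N 1/1 ✓
For instance (0,3) has only 0/1 same-type neighbors, below 3/4.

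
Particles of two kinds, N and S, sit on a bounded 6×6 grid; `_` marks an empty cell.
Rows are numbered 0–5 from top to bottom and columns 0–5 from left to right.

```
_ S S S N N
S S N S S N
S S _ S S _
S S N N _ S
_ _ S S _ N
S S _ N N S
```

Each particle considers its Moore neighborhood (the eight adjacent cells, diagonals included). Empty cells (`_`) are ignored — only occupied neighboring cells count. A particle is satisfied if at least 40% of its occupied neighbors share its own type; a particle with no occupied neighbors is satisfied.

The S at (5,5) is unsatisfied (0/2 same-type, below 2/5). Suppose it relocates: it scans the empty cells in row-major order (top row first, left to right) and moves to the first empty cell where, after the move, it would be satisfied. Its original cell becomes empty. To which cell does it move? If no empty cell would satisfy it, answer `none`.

Vacating (5,5). Empty cells in order:
  (0,0): 3/3 same-type → satisfied — stop here.

(0,0)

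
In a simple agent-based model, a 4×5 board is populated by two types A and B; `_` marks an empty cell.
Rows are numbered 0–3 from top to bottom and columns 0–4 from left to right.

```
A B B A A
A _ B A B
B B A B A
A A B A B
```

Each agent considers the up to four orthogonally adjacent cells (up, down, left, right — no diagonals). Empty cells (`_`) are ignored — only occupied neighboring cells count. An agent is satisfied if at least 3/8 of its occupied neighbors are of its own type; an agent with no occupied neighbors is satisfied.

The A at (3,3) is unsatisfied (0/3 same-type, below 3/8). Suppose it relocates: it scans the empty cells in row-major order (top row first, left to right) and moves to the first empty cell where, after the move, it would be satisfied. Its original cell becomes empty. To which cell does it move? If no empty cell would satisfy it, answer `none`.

none

Vacating (3,3). Empty cells in order:
  (1,1): 1/4 same-type → still unsatisfied.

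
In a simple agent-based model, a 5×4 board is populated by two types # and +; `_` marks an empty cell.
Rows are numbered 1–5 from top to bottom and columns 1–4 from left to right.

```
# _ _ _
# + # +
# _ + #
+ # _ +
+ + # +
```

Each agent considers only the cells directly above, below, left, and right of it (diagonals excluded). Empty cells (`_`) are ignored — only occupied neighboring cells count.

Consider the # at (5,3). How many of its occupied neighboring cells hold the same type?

0

Occupied neighbors of (5,3): (5,2)=+, (5,4)=+.
Same type (#): 0 of 2.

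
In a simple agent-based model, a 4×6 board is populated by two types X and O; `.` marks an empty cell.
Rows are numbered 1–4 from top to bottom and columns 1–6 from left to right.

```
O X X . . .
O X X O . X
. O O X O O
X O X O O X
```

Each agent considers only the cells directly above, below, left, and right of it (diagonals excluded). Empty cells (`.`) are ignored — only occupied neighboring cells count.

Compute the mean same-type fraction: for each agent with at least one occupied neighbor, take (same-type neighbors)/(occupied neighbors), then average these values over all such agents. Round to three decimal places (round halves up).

0.364

(1,1)O 1/2
(1,2)X 2/3
(1,3)X 2/2
(2,1)O 1/2
(2,2)X 2/4
(2,3)X 2/4
(2,4)O 0/2
(2,6)X 0/1
(3,2)O 2/3
(3,3)O 1/4
(3,4)X 0/4
(3,5)O 2/3
(3,6)O 1/3
(4,1)X 0/1
(4,2)O 1/3
(4,3)X 0/3
(4,4)O 1/3
(4,5)O 2/3
(4,6)X 0/2
Sum over 19 agents: 1/2 + 2/3 + 2/2 + 1/2 + 2/4 + 2/4 + 0/2 + 0/1 + 2/3 + 1/4 + 0/4 + 2/3 + 1/3 + 0/1 + 1/3 + 0/3 + 1/3 + 2/3 + 0/2 = 83/12; mean = 83/12 ÷ 19 = 83/228 = 0.364035… → 0.364.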